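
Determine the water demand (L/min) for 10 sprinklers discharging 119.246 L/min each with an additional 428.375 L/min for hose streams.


Sprinkler demand = 10 * 119.246 = 1192.46 L/min
Total = 1192.46 + 428.375 = 1620.835 L/min

1620.835 L/min


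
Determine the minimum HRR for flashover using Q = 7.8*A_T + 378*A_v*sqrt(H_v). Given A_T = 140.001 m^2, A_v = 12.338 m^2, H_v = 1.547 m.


7.8*A_T = 1092.0
sqrt(H_v) = 1.2438
378*A_v*sqrt(H_v) = 5800.7
Q = 1092.0 + 5800.7 = 6892.7 kW

6892.7 kW


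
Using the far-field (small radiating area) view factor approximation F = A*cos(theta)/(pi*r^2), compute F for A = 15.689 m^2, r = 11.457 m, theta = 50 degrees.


cos(50 deg) = 0.64279
pi*r^2 = 412.37
F = 15.689 * 0.64279 / 412.37 = 0.024455

0.024455


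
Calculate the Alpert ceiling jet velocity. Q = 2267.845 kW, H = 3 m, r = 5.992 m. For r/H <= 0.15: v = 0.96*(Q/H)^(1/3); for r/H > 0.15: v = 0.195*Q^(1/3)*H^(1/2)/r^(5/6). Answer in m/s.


r/H = 5.992 / 3 = 1.9973
r/H > 0.15, so v = 0.195*Q^(1/3)*H^(1/2)/r^(5/6)
Q^(1/3) = 13.138
H^(1/2) = 1.7321
r^(5/6) = 4.4461
v = 0.195 * 13.138 * 1.7321 / 4.4461 = 0.99806 m/s

0.99806 m/s


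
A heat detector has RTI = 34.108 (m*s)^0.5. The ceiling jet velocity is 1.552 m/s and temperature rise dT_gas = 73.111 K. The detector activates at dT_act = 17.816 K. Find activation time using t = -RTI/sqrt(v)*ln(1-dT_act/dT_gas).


dT_act/dT_gas = 0.24368
ln(1 - 0.24368) = -0.27930
t = -34.108 / sqrt(1.552) * -0.27930 = 7.6467 s

7.6467 s


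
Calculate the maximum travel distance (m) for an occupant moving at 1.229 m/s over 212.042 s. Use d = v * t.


d = 1.229 * 212.042 = 260.60 m

260.60 m


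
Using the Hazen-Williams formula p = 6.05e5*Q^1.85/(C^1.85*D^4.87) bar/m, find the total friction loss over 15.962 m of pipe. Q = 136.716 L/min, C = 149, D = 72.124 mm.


Q^1.85 = 8938.5
C^1.85 = 10481
D^4.87 = 1.1190e+09
p/m = 0.00046108 bar/m
p_total = 0.00046108 * 15.962 = 0.0073598 bar

0.0073598 bar


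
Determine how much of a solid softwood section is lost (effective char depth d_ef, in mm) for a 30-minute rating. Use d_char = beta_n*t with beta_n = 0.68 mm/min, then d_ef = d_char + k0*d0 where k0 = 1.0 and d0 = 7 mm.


d_char = 0.68 * 30 = 20.4 mm
d_ef = 20.4 + 1.0*7 = 27.4 mm

27.4 mm


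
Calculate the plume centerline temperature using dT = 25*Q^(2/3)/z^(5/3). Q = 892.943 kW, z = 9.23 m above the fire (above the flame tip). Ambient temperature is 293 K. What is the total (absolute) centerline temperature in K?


Q^(2/3) = 92.729
z^(5/3) = 40.613
dT = 25 * 92.729 / 40.613 = 57.080 K
T = 293 + 57.080 = 350.08 K

350.08 K


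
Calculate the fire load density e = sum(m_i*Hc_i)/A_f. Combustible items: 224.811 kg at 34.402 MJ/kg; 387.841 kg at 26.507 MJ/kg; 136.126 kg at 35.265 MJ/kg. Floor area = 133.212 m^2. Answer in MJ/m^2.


Total energy = 224.811*34.402 + 387.841*26.507 + 136.126*35.265
= 7733.948 + 10280.50 + 4800.483
= 22814.93 MJ
e = 22814.93 / 133.212 = 171.27 MJ/m^2

171.27 MJ/m^2


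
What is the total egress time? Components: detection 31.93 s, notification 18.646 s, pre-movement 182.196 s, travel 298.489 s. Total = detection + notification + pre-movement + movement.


Total = 31.93 + 18.646 + 182.196 + 298.489 = 531.261 s

531.261 s


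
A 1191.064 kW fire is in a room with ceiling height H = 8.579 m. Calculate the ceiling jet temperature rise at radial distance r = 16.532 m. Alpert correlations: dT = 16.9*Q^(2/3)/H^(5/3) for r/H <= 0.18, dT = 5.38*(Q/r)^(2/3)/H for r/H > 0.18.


r/H = 16.532 / 8.579 = 1.9270
r/H > 0.18, so dT = 5.38*(Q/r)^(2/3)/H
Q/r = 72.046
(Q/r)^(2/3) = 17.314
dT = 5.38 * 17.314 / 8.579 = 10.858 K

10.858 K


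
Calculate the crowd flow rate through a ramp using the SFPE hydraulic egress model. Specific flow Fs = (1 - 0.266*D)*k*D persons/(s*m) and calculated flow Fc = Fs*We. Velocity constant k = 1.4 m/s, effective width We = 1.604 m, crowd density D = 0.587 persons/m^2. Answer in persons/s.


1 - 0.266*D = 1 - 0.266*0.587 = 0.84386
Fs = 0.84386 * 1.4 * 0.587 = 0.69348 persons/(s*m)
Fc = 0.69348 * 1.604 = 1.1123 persons/s

1.1123 persons/s


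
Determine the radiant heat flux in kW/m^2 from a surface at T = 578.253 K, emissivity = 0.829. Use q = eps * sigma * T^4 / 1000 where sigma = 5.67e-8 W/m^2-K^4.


T^4 = 1.1181e+11
q = 0.829 * 5.67e-8 * 1.1181e+11 / 1000 = 5.2554 kW/m^2

5.2554 kW/m^2


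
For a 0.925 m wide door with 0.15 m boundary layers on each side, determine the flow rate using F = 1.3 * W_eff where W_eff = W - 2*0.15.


W_eff = 0.925 - 0.30 = 0.625 m
F = 1.3 * 0.625 = 0.81250 persons/s

0.81250 persons/s


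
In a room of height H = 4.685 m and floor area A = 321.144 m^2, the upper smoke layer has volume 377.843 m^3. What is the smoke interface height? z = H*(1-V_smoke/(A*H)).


V/(A*H) = 0.25113
1 - 0.25113 = 0.74887
z = 4.685 * 0.74887 = 3.5084 m

3.5084 m


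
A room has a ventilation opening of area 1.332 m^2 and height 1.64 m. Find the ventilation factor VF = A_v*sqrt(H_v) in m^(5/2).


sqrt(H_v) = 1.2806
VF = 1.332 * 1.2806 = 1.7058 m^(5/2)

1.7058 m^(5/2)


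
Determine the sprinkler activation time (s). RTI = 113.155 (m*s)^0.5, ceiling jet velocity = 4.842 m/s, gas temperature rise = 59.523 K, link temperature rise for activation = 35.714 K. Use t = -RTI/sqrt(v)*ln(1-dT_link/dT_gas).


dT_link/dT_gas = 0.60000
ln(1 - 0.60000) = -0.91630
t = -113.155 / sqrt(4.842) * -0.91630 = 47.119 s

47.119 s


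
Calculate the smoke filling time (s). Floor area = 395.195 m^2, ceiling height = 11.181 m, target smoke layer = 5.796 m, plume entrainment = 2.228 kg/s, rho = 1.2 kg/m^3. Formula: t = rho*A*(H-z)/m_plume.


H - z = 5.385 m
t = 1.2 * 395.195 * 5.385 / 2.228 = 1146.2 s

1146.2 s


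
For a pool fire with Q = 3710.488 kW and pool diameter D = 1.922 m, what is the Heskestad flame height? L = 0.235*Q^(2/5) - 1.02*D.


Q^(2/5) = 26.778
0.235 * Q^(2/5) = 6.2927
1.02 * D = 1.9604
L = 4.3323 m

4.3323 m


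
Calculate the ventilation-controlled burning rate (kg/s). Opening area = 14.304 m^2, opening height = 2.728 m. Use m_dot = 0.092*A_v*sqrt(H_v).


sqrt(H_v) = 1.6517
m_dot = 0.092 * 14.304 * 1.6517 = 2.1735 kg/s

2.1735 kg/s


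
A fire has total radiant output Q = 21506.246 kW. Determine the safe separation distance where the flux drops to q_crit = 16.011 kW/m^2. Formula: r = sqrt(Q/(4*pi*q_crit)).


4*pi*q_crit = 201.20
Q/(4*pi*q_crit) = 106.89
r = sqrt(106.89) = 10.339 m

10.339 m


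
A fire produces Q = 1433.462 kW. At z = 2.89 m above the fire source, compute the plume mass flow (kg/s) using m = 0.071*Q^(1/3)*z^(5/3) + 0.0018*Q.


Q^(1/3) = 11.275
z^(5/3) = 5.8636
First term = 0.071 * 11.275 * 5.8636 = 4.6941
Second term = 0.0018 * 1433.462 = 2.5802
m = 7.2743 kg/s

7.2743 kg/s


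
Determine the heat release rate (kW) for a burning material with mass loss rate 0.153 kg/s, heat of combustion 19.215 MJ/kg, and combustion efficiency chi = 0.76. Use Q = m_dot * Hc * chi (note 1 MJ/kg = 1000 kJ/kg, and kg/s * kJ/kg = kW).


Hc = 19.215 MJ/kg = 19.215 * 1000 kJ/kg = 19215 kJ/kg
Q = 0.153 kg/s * 19215 kJ/kg * 0.76 = 2234.3 kW

2234.3 kW


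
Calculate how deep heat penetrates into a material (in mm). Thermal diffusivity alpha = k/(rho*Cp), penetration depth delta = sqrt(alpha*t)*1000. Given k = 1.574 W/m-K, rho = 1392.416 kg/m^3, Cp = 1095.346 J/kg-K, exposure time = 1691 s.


alpha = 1.574 / (1392.416 * 1095.346) = 1.0320e-06 m^2/s
alpha * t = 0.0017451
delta = sqrt(0.0017451) * 1000 = 41.775 mm

41.775 mm


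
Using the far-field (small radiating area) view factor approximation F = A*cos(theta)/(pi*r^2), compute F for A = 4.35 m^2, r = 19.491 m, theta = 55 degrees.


cos(55 deg) = 0.57358
pi*r^2 = 1193.5
F = 4.35 * 0.57358 / 1193.5 = 0.0020906

0.0020906


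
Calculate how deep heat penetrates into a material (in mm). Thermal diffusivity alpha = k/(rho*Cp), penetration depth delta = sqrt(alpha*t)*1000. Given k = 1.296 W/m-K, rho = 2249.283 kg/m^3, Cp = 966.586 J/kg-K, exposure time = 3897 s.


alpha = 1.296 / (2249.283 * 966.586) = 5.9610e-07 m^2/s
alpha * t = 0.0023230
delta = sqrt(0.0023230) * 1000 = 48.198 mm

48.198 mm


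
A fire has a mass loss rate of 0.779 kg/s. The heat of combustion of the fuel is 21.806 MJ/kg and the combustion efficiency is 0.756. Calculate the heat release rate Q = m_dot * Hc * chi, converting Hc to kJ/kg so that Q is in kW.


Hc = 21.806 MJ/kg = 21.806 * 1000 kJ/kg = 21806 kJ/kg
Q = 0.779 kg/s * 21806 kJ/kg * 0.756 = 12842 kW

12842 kW


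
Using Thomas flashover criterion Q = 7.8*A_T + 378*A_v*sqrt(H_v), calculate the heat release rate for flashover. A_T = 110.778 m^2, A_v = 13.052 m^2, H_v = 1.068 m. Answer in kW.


7.8*A_T = 864.07
sqrt(H_v) = 1.0334
378*A_v*sqrt(H_v) = 5098.6
Q = 864.07 + 5098.6 = 5962.7 kW

5962.7 kW


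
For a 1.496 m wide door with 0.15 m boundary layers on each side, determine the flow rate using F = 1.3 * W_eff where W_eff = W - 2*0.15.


W_eff = 1.496 - 0.30 = 1.196 m
F = 1.3 * 1.196 = 1.5548 persons/s

1.5548 persons/s


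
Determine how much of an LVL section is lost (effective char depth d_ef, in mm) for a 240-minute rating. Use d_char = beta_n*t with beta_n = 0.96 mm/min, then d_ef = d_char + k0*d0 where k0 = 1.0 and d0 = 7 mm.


d_char = 0.96 * 240 = 230.4 mm
d_ef = 230.4 + 1.0*7 = 237.4 mm

237.4 mm


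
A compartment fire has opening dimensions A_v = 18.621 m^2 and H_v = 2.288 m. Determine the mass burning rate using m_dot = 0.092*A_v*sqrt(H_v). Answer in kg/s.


sqrt(H_v) = 1.5126
m_dot = 0.092 * 18.621 * 1.5126 = 2.5913 kg/s

2.5913 kg/s


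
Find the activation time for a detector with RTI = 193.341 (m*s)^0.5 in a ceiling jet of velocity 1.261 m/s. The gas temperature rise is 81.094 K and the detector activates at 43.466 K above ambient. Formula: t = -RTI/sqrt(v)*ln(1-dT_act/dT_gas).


dT_act/dT_gas = 0.53600
ln(1 - 0.53600) = -0.76786
t = -193.341 / sqrt(1.261) * -0.76786 = 132.21 s

132.21 s


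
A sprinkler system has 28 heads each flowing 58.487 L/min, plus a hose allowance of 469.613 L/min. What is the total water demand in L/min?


Sprinkler demand = 28 * 58.487 = 1637.636 L/min
Total = 1637.636 + 469.613 = 2107.249 L/min

2107.249 L/min


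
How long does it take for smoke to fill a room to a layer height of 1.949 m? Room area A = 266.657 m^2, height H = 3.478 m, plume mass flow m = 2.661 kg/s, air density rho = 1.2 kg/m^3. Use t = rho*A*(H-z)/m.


H - z = 1.529 m
t = 1.2 * 266.657 * 1.529 / 2.661 = 183.86 s

183.86 s


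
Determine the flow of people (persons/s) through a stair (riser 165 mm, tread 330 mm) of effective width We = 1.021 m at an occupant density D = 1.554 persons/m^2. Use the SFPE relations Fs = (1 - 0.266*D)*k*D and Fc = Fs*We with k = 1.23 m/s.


1 - 0.266*D = 1 - 0.266*1.554 = 0.58664
Fs = 0.58664 * 1.23 * 1.554 = 1.1213 persons/(s*m)
Fc = 1.1213 * 1.021 = 1.1449 persons/s

1.1449 persons/s


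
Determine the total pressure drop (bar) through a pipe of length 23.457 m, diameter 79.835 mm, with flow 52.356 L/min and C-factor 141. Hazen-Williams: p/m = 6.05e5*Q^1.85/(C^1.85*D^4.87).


Q^1.85 = 1513.9
C^1.85 = 9463.6
D^4.87 = 1.8352e+09
p/m = 5.2736e-05 bar/m
p_total = 5.2736e-05 * 23.457 = 0.0012370 bar

0.0012370 bar


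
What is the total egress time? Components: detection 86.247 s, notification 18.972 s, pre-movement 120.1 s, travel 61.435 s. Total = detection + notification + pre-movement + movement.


Total = 86.247 + 18.972 + 120.1 + 61.435 = 286.754 s

286.754 s


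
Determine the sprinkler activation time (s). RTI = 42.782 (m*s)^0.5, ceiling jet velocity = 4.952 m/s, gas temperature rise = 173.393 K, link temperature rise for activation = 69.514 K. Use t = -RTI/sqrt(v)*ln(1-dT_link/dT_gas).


dT_link/dT_gas = 0.40090
ln(1 - 0.40090) = -0.51233
t = -42.782 / sqrt(4.952) * -0.51233 = 9.8497 s

9.8497 s


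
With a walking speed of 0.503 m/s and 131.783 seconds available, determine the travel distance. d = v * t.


d = 0.503 * 131.783 = 66.287 m

66.287 m


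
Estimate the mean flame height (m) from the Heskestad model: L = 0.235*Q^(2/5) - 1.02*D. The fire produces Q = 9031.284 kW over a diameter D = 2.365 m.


Q^(2/5) = 38.221
0.235 * Q^(2/5) = 8.9819
1.02 * D = 2.4123
L = 6.5696 m

6.5696 m


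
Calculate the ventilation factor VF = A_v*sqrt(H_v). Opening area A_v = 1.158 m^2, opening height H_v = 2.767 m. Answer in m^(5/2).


sqrt(H_v) = 1.6634
VF = 1.158 * 1.6634 = 1.9263 m^(5/2)

1.9263 m^(5/2)


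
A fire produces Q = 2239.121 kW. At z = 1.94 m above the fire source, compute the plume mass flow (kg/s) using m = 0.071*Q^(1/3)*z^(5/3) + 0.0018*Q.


Q^(1/3) = 13.083
z^(5/3) = 3.0177
First term = 0.071 * 13.083 * 3.0177 = 2.8030
Second term = 0.0018 * 2239.121 = 4.0304
m = 6.8334 kg/s

6.8334 kg/s


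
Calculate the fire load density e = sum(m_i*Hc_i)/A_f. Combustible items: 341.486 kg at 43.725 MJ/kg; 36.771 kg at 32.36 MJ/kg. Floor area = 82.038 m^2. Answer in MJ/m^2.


Total energy = 341.486*43.725 + 36.771*32.36
= 14931.48 + 1189.910
= 16121.38 MJ
e = 16121.38 / 82.038 = 196.51 MJ/m^2

196.51 MJ/m^2


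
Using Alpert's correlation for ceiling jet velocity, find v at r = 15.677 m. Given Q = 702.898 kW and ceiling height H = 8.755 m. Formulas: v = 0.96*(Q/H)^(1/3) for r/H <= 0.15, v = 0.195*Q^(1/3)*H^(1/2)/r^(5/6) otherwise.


r/H = 15.677 / 8.755 = 1.7906
r/H > 0.15, so v = 0.195*Q^(1/3)*H^(1/2)/r^(5/6)
Q^(1/3) = 8.8913
H^(1/2) = 2.9589
r^(5/6) = 9.9095
v = 0.195 * 8.8913 * 2.9589 / 9.9095 = 0.51770 m/s

0.51770 m/s


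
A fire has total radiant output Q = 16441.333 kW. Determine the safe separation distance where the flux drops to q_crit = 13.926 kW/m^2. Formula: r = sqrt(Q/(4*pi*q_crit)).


4*pi*q_crit = 175.00
Q/(4*pi*q_crit) = 93.951
r = sqrt(93.951) = 9.6928 m

9.6928 m


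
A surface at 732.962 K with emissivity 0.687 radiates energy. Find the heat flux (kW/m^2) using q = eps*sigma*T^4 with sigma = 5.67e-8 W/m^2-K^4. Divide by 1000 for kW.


T^4 = 2.8862e+11
q = 0.687 * 5.67e-8 * 2.8862e+11 / 1000 = 11.243 kW/m^2

11.243 kW/m^2


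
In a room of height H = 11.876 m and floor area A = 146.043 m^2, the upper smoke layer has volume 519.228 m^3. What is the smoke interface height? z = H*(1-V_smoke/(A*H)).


V/(A*H) = 0.29937
1 - 0.29937 = 0.70063
z = 11.876 * 0.70063 = 8.3207 m

8.3207 m


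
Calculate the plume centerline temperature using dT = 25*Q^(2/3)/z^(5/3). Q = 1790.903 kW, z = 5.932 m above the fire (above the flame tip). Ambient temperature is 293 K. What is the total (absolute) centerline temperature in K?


Q^(2/3) = 147.47
z^(5/3) = 19.439
dT = 25 * 147.47 / 19.439 = 189.66 K
T = 293 + 189.66 = 482.66 K

482.66 K


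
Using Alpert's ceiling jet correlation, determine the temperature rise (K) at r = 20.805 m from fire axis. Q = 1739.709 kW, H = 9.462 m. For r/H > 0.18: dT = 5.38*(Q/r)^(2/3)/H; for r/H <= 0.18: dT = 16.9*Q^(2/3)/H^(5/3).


r/H = 20.805 / 9.462 = 2.1988
r/H > 0.18, so dT = 5.38*(Q/r)^(2/3)/H
Q/r = 83.620
(Q/r)^(2/3) = 19.122
dT = 5.38 * 19.122 / 9.462 = 10.873 K

10.873 K


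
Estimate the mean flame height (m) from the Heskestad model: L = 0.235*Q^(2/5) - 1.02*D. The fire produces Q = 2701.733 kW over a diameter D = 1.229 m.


Q^(2/5) = 23.586
0.235 * Q^(2/5) = 5.5427
1.02 * D = 1.2536
L = 4.2892 m

4.2892 m


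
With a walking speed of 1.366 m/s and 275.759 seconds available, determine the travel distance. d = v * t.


d = 1.366 * 275.759 = 376.69 m

376.69 m


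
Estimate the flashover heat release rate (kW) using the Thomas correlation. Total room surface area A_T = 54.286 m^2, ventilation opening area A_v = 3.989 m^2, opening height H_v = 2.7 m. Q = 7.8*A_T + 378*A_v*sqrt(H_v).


7.8*A_T = 423.43
sqrt(H_v) = 1.6432
378*A_v*sqrt(H_v) = 2477.6
Q = 423.43 + 2477.6 = 2901.1 kW

2901.1 kW


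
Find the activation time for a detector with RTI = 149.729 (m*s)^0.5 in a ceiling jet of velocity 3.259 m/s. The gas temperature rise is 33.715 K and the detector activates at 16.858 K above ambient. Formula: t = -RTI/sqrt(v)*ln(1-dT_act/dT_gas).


dT_act/dT_gas = 0.50001
ln(1 - 0.50001) = -0.69318
t = -149.729 / sqrt(3.259) * -0.69318 = 57.492 s

57.492 s


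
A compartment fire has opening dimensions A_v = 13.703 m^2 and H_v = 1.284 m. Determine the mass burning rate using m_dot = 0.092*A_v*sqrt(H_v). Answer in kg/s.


sqrt(H_v) = 1.1331
m_dot = 0.092 * 13.703 * 1.1331 = 1.4285 kg/s

1.4285 kg/s


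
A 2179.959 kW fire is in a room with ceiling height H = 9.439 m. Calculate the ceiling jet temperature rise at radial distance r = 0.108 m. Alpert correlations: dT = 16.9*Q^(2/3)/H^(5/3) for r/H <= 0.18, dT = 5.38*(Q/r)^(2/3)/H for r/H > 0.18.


r/H = 0.108 / 9.439 = 0.011442
r/H <= 0.18, so dT = 16.9*Q^(2/3)/H^(5/3)
Q^(2/3) = 168.12
H^(5/3) = 42.158
dT = 16.9 * 168.12 / 42.158 = 67.397 K

67.397 K


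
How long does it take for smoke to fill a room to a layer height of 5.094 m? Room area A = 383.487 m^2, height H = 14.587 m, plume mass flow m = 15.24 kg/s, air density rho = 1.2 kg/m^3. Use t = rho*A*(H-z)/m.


H - z = 9.493 m
t = 1.2 * 383.487 * 9.493 / 15.24 = 286.65 s

286.65 s


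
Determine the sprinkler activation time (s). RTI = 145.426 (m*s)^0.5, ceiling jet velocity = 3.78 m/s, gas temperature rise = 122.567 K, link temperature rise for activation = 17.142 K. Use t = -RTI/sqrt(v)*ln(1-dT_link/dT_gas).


dT_link/dT_gas = 0.13986
ln(1 - 0.13986) = -0.15066
t = -145.426 / sqrt(3.78) * -0.15066 = 11.269 s

11.269 s


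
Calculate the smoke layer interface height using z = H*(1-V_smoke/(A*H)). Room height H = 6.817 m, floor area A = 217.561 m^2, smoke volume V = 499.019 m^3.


V/(A*H) = 0.33647
1 - 0.33647 = 0.66353
z = 6.817 * 0.66353 = 4.5233 m

4.5233 m


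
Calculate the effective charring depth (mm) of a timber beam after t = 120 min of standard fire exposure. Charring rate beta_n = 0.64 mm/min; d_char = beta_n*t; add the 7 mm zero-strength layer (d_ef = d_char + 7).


d_char = 0.64 * 120 = 76.8 mm
d_ef = 76.8 + 1.0*7 = 83.8 mm

83.8 mm


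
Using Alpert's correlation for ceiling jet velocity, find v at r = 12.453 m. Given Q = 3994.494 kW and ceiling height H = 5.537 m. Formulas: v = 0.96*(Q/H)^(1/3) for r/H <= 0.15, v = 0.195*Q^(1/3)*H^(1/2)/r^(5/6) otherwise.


r/H = 12.453 / 5.537 = 2.2491
r/H > 0.15, so v = 0.195*Q^(1/3)*H^(1/2)/r^(5/6)
Q^(1/3) = 15.867
H^(1/2) = 2.3531
r^(5/6) = 8.1795
v = 0.195 * 15.867 * 2.3531 / 8.1795 = 0.89008 m/s

0.89008 m/s


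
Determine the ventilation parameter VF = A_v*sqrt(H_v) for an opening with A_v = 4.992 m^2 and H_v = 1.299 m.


sqrt(H_v) = 1.1397
VF = 4.992 * 1.1397 = 5.6896 m^(5/2)

5.6896 m^(5/2)


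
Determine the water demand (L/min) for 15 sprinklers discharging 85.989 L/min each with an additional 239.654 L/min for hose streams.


Sprinkler demand = 15 * 85.989 = 1289.835 L/min
Total = 1289.835 + 239.654 = 1529.489 L/min

1529.489 L/min


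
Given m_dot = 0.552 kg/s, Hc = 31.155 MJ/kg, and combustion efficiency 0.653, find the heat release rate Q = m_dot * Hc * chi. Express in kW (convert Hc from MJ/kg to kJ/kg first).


Hc = 31.155 MJ/kg = 31.155 * 1000 kJ/kg = 31155 kJ/kg
Q = 0.552 kg/s * 31155 kJ/kg * 0.653 = 11230 kW

11230 kW


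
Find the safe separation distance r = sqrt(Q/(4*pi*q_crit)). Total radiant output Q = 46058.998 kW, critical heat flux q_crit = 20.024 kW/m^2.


4*pi*q_crit = 251.63
Q/(4*pi*q_crit) = 183.04
r = sqrt(183.04) = 13.529 m

13.529 m


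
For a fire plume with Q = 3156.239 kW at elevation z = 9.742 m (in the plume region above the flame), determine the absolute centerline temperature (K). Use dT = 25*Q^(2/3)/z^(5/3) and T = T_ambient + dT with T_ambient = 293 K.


Q^(2/3) = 215.17
z^(5/3) = 44.437
dT = 25 * 215.17 / 44.437 = 121.05 K
T = 293 + 121.05 = 414.05 K

414.05 K


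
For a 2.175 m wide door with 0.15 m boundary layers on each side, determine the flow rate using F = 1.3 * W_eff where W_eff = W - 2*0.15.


W_eff = 2.175 - 0.30 = 1.875 m
F = 1.3 * 1.875 = 2.4375 persons/s

2.4375 persons/s


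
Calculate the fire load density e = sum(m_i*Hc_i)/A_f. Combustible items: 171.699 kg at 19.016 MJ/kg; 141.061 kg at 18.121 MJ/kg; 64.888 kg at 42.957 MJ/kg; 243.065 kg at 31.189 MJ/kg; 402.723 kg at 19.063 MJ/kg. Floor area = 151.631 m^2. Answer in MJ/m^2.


Total energy = 171.699*19.016 + 141.061*18.121 + 64.888*42.957 + 243.065*31.189 + 402.723*19.063
= 3265.028 + 2556.166 + 2787.394 + 7580.954 + 7677.109
= 23866.65 MJ
e = 23866.65 / 151.631 = 157.40 MJ/m^2

157.40 MJ/m^2


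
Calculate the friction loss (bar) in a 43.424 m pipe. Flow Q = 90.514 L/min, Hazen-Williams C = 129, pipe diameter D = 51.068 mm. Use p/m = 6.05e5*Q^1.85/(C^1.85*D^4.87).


Q^1.85 = 4168.0
C^1.85 = 8027.7
D^4.87 = 2.0830e+08
p/m = 0.0015080 bar/m
p_total = 0.0015080 * 43.424 = 0.065484 bar

0.065484 bar


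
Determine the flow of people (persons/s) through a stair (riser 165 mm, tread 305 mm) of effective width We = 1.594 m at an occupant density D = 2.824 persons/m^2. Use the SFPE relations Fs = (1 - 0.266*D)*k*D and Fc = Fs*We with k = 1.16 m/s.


1 - 0.266*D = 1 - 0.266*2.824 = 0.24882
Fs = 0.24882 * 1.16 * 2.824 = 0.81508 persons/(s*m)
Fc = 0.81508 * 1.594 = 1.2992 persons/s

1.2992 persons/s


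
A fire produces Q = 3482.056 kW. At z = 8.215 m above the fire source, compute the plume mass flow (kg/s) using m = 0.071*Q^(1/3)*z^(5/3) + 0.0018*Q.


Q^(1/3) = 15.157
z^(5/3) = 33.446
First term = 0.071 * 15.157 * 33.446 = 35.993
Second term = 0.0018 * 3482.056 = 6.2677
m = 42.261 kg/s

42.261 kg/s


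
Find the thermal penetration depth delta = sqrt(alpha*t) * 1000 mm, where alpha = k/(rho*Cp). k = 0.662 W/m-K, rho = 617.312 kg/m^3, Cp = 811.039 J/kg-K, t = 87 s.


alpha = 0.662 / (617.312 * 811.039) = 1.3222e-06 m^2/s
alpha * t = 0.00011504
delta = sqrt(0.00011504) * 1000 = 10.725 mm

10.725 mm


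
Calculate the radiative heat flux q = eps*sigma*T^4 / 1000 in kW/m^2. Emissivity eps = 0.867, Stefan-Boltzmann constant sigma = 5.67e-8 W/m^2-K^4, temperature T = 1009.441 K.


T^4 = 1.0383e+12
q = 0.867 * 5.67e-8 * 1.0383e+12 / 1000 = 51.042 kW/m^2

51.042 kW/m^2


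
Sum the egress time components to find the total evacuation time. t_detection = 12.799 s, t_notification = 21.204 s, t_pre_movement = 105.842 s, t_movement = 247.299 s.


Total = 12.799 + 21.204 + 105.842 + 247.299 = 387.144 s

387.144 s


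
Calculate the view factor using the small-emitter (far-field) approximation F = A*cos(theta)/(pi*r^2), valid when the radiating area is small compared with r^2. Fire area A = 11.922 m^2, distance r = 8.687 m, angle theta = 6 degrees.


cos(6 deg) = 0.99452
pi*r^2 = 237.08
F = 11.922 * 0.99452 / 237.08 = 0.050012

0.050012


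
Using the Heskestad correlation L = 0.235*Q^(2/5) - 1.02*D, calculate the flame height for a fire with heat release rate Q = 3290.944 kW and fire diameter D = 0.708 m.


Q^(2/5) = 25.523
0.235 * Q^(2/5) = 5.9979
1.02 * D = 0.72216
L = 5.2757 m

5.2757 m


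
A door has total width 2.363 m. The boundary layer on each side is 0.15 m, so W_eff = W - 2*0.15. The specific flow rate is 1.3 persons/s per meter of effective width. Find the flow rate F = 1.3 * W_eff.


W_eff = 2.363 - 0.30 = 2.063 m
F = 1.3 * 2.063 = 2.6819 persons/s

2.6819 persons/s


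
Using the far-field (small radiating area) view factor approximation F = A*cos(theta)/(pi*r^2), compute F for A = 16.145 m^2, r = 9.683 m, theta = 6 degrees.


cos(6 deg) = 0.99452
pi*r^2 = 294.56
F = 16.145 * 0.99452 / 294.56 = 0.054511

0.054511


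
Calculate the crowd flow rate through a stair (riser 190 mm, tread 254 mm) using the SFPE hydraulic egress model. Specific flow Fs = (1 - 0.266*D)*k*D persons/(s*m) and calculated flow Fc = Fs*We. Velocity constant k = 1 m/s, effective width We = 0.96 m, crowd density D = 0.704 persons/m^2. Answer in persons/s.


1 - 0.266*D = 1 - 0.266*0.704 = 0.81274
Fs = 0.81274 * 1 * 0.704 = 0.57217 persons/(s*m)
Fc = 0.57217 * 0.96 = 0.54928 persons/s

0.54928 persons/s


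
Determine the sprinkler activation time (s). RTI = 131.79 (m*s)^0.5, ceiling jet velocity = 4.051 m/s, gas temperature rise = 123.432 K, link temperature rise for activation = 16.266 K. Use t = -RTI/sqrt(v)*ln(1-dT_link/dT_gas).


dT_link/dT_gas = 0.13178
ln(1 - 0.13178) = -0.14131
t = -131.79 / sqrt(4.051) * -0.14131 = 9.2529 s

9.2529 s


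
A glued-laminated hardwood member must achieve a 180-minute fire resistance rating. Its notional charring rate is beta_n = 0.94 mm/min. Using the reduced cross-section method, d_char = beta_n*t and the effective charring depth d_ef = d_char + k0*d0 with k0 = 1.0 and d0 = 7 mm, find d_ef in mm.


d_char = 0.94 * 180 = 169.2 mm
d_ef = 169.2 + 1.0*7 = 176.2 mm

176.2 mm


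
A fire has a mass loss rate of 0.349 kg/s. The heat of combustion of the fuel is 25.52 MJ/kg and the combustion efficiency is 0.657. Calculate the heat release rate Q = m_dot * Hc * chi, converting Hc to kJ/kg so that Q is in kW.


Hc = 25.52 MJ/kg = 25.52 * 1000 kJ/kg = 25520 kJ/kg
Q = 0.349 kg/s * 25520 kJ/kg * 0.657 = 5851.6 kW

5851.6 kW


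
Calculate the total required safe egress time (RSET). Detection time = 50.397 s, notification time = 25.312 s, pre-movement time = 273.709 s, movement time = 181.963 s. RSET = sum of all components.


Total = 50.397 + 25.312 + 273.709 + 181.963 = 531.381 s

531.381 s


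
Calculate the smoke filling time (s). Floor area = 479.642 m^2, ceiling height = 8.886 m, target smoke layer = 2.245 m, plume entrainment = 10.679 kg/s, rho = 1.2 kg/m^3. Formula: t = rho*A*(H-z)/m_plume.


H - z = 6.641 m
t = 1.2 * 479.642 * 6.641 / 10.679 = 357.93 s

357.93 s


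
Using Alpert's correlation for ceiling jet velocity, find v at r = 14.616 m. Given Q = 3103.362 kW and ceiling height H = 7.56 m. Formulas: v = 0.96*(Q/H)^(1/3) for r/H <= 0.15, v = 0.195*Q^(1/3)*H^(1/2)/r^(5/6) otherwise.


r/H = 14.616 / 7.56 = 1.9333
r/H > 0.15, so v = 0.195*Q^(1/3)*H^(1/2)/r^(5/6)
Q^(1/3) = 14.586
H^(1/2) = 2.7495
r^(5/6) = 9.3474
v = 0.195 * 14.586 * 2.7495 / 9.3474 = 0.83666 m/s

0.83666 m/s


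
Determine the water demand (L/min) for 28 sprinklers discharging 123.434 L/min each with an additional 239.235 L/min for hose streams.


Sprinkler demand = 28 * 123.434 = 3456.152 L/min
Total = 3456.152 + 239.235 = 3695.387 L/min

3695.387 L/min


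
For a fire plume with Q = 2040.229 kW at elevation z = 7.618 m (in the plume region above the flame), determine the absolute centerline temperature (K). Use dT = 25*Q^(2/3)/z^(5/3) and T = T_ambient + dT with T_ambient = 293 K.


Q^(2/3) = 160.86
z^(5/3) = 29.494
dT = 25 * 160.86 / 29.494 = 136.35 K
T = 293 + 136.35 = 429.35 K

429.35 K


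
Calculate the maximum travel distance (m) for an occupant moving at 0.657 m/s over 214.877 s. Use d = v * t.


d = 0.657 * 214.877 = 141.17 m

141.17 m


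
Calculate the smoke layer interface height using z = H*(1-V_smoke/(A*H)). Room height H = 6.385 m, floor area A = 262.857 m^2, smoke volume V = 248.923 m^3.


V/(A*H) = 0.14831
1 - 0.14831 = 0.85169
z = 6.385 * 0.85169 = 5.4380 m

5.4380 m


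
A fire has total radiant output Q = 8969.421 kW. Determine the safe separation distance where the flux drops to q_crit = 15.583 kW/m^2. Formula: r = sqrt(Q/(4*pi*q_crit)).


4*pi*q_crit = 195.82
Q/(4*pi*q_crit) = 45.804
r = sqrt(45.804) = 6.7679 m

6.7679 m


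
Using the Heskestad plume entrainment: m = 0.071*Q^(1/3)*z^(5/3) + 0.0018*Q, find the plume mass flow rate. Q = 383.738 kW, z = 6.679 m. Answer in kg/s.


Q^(1/3) = 7.2668
z^(5/3) = 23.687
First term = 0.071 * 7.2668 * 23.687 = 12.221
Second term = 0.0018 * 383.738 = 0.69073
m = 12.912 kg/s

12.912 kg/s


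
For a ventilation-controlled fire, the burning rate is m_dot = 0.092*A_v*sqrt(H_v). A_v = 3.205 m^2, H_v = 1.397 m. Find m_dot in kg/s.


sqrt(H_v) = 1.1819
m_dot = 0.092 * 3.205 * 1.1819 = 0.34851 kg/s

0.34851 kg/s


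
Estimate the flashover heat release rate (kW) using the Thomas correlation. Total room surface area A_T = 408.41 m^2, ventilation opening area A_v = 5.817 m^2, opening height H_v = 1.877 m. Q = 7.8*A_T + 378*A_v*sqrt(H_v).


7.8*A_T = 3185.598
sqrt(H_v) = 1.3700
378*A_v*sqrt(H_v) = 3012.5
Q = 3185.598 + 3012.5 = 6198.1 kW

6198.1 kW


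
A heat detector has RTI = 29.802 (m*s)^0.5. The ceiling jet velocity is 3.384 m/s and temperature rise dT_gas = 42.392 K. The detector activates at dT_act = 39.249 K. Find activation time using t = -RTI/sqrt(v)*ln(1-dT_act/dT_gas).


dT_act/dT_gas = 0.92586
ln(1 - 0.92586) = -2.6018
t = -29.802 / sqrt(3.384) * -2.6018 = 42.150 s

42.150 s


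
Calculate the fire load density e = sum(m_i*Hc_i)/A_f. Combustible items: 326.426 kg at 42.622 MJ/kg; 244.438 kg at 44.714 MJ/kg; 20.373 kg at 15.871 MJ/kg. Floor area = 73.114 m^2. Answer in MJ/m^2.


Total energy = 326.426*42.622 + 244.438*44.714 + 20.373*15.871
= 13912.93 + 10929.80 + 323.3399
= 25166.07 MJ
e = 25166.07 / 73.114 = 344.20 MJ/m^2

344.20 MJ/m^2


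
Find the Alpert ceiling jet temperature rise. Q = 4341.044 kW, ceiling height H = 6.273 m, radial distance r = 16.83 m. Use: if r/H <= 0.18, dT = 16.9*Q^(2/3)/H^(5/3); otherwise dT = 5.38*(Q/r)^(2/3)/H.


r/H = 16.83 / 6.273 = 2.6829
r/H > 0.18, so dT = 5.38*(Q/r)^(2/3)/H
Q/r = 257.93
(Q/r)^(2/3) = 40.520
dT = 5.38 * 40.520 / 6.273 = 34.752 K

34.752 K


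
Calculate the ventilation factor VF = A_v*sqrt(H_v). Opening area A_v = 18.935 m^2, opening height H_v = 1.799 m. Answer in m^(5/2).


sqrt(H_v) = 1.3413
VF = 18.935 * 1.3413 = 25.397 m^(5/2)

25.397 m^(5/2)


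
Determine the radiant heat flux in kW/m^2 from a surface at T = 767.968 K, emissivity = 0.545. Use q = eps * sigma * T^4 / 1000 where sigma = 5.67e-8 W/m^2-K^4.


T^4 = 3.4783e+11
q = 0.545 * 5.67e-8 * 3.4783e+11 / 1000 = 10.749 kW/m^2

10.749 kW/m^2


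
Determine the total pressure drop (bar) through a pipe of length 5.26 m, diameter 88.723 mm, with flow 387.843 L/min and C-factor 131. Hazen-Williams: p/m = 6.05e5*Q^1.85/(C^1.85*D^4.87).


Q^1.85 = 61520
C^1.85 = 8259.5
D^4.87 = 3.0686e+09
p/m = 0.0014685 bar/m
p_total = 0.0014685 * 5.26 = 0.0077244 bar

0.0077244 bar


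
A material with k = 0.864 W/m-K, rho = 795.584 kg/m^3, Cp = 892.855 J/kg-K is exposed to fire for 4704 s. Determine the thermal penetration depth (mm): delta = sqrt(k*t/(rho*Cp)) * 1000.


alpha = 0.864 / (795.584 * 892.855) = 1.2163e-06 m^2/s
alpha * t = 0.0057216
delta = sqrt(0.0057216) * 1000 = 75.641 mm

75.641 mm


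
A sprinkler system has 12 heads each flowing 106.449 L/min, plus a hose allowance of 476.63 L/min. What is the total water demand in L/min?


Sprinkler demand = 12 * 106.449 = 1277.388 L/min
Total = 1277.388 + 476.63 = 1754.018 L/min

1754.018 L/min


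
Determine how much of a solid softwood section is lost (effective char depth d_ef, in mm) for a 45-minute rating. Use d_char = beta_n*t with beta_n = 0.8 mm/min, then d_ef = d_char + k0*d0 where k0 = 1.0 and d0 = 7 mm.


d_char = 0.8 * 45 = 36 mm
d_ef = 36 + 1.0*7 = 43 mm

43 mm


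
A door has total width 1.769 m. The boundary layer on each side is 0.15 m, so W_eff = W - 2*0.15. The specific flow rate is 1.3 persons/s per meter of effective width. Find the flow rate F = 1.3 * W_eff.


W_eff = 1.769 - 0.30 = 1.469 m
F = 1.3 * 1.469 = 1.9097 persons/s

1.9097 persons/s


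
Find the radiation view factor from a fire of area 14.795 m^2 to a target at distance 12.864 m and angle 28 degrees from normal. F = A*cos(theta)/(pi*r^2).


cos(28 deg) = 0.88295
pi*r^2 = 519.88
F = 14.795 * 0.88295 / 519.88 = 0.025127

0.025127


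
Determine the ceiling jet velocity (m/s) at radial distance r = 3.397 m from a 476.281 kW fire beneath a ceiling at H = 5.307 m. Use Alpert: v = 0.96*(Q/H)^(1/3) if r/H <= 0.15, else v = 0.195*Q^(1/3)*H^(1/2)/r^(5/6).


r/H = 3.397 / 5.307 = 0.64010
r/H > 0.15, so v = 0.195*Q^(1/3)*H^(1/2)/r^(5/6)
Q^(1/3) = 7.8095
H^(1/2) = 2.3037
r^(5/6) = 2.7706
v = 0.195 * 7.8095 * 2.3037 / 2.7706 = 1.2662 m/s

1.2662 m/s


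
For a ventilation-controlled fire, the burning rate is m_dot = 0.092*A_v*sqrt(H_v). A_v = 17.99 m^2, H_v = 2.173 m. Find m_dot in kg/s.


sqrt(H_v) = 1.4741
m_dot = 0.092 * 17.99 * 1.4741 = 2.4398 kg/s

2.4398 kg/s


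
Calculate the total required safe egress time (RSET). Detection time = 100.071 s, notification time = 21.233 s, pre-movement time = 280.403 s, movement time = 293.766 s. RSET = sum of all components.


Total = 100.071 + 21.233 + 280.403 + 293.766 = 695.473 s

695.473 s


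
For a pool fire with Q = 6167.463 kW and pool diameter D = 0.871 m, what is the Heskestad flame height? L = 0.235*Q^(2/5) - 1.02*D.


Q^(2/5) = 32.813
0.235 * Q^(2/5) = 7.7110
1.02 * D = 0.88842
L = 6.8226 m

6.8226 m


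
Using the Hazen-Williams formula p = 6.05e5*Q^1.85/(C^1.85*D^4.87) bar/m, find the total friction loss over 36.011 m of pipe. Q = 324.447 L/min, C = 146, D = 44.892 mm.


Q^1.85 = 44220
C^1.85 = 10094
D^4.87 = 1.1119e+08
p/m = 0.023837 bar/m
p_total = 0.023837 * 36.011 = 0.85840 bar

0.85840 bar


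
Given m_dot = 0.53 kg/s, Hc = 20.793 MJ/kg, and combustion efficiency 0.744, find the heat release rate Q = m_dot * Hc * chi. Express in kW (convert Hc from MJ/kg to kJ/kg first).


Hc = 20.793 MJ/kg = 20.793 * 1000 kJ/kg = 20793 kJ/kg
Q = 0.53 kg/s * 20793 kJ/kg * 0.744 = 8199.1 kW

8199.1 kW


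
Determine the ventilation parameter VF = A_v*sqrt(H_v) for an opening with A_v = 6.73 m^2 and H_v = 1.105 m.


sqrt(H_v) = 1.0512
VF = 6.73 * 1.0512 = 7.0745 m^(5/2)

7.0745 m^(5/2)


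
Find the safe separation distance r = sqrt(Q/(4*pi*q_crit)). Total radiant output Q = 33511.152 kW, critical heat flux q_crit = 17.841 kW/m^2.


4*pi*q_crit = 224.20
Q/(4*pi*q_crit) = 149.47
r = sqrt(149.47) = 12.226 m

12.226 m


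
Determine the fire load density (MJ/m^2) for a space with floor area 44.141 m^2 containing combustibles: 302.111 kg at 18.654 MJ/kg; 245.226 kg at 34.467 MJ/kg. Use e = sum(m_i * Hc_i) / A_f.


Total energy = 302.111*18.654 + 245.226*34.467
= 5635.579 + 8452.205
= 14087.78 MJ
e = 14087.78 / 44.141 = 319.15 MJ/m^2

319.15 MJ/m^2


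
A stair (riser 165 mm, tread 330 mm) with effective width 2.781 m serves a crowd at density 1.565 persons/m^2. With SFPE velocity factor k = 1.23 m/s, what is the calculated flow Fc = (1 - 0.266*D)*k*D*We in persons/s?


1 - 0.266*D = 1 - 0.266*1.565 = 0.58371
Fs = 0.58371 * 1.23 * 1.565 = 1.1236 persons/(s*m)
Fc = 1.1236 * 2.781 = 3.1248 persons/s

3.1248 persons/s


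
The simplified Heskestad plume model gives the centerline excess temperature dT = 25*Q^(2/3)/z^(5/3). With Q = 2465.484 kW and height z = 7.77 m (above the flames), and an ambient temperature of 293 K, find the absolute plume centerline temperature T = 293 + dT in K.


Q^(2/3) = 182.50
z^(5/3) = 30.481
dT = 25 * 182.50 / 30.481 = 149.68 K
T = 293 + 149.68 = 442.68 K

442.68 K


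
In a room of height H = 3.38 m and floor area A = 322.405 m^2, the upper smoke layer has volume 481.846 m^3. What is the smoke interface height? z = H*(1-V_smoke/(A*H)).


V/(A*H) = 0.44217
1 - 0.44217 = 0.55783
z = 3.38 * 0.55783 = 1.8855 m

1.8855 m


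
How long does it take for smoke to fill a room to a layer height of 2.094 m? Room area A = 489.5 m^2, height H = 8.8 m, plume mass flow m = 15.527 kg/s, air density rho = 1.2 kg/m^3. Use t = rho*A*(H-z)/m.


H - z = 6.706 m
t = 1.2 * 489.5 * 6.706 / 15.527 = 253.69 s

253.69 s


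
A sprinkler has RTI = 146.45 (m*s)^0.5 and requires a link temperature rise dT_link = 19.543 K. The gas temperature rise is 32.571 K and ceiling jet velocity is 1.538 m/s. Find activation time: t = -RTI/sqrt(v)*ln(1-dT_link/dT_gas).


dT_link/dT_gas = 0.60001
ln(1 - 0.60001) = -0.91632
t = -146.45 / sqrt(1.538) * -0.91632 = 108.21 s

108.21 s


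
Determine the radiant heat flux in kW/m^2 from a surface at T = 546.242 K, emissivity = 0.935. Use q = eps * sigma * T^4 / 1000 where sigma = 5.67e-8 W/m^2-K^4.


T^4 = 8.9031e+10
q = 0.935 * 5.67e-8 * 8.9031e+10 / 1000 = 4.7199 kW/m^2

4.7199 kW/m^2


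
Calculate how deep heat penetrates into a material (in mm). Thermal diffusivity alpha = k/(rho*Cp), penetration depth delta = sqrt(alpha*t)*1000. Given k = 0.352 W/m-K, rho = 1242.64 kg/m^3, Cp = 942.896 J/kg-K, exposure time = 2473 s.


alpha = 0.352 / (1242.64 * 942.896) = 3.0042e-07 m^2/s
alpha * t = 0.00074295
delta = sqrt(0.00074295) * 1000 = 27.257 mm

27.257 mm


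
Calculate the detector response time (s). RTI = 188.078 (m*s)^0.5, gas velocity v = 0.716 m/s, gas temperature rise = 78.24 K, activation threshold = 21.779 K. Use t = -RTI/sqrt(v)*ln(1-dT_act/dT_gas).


dT_act/dT_gas = 0.27836
ln(1 - 0.27836) = -0.32623
t = -188.078 / sqrt(0.716) * -0.32623 = 72.511 s

72.511 s


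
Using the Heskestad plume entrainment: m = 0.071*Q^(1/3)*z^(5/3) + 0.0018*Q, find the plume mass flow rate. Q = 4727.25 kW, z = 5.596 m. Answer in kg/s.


Q^(1/3) = 16.783
z^(5/3) = 17.639
First term = 0.071 * 16.783 * 17.639 = 21.018
Second term = 0.0018 * 4727.25 = 8.5091
m = 29.527 kg/s

29.527 kg/s


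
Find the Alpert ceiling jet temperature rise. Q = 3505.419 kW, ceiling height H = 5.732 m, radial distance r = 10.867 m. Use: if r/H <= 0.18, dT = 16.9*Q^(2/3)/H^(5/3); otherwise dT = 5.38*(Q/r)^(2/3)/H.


r/H = 10.867 / 5.732 = 1.8958
r/H > 0.18, so dT = 5.38*(Q/r)^(2/3)/H
Q/r = 322.57
(Q/r)^(2/3) = 47.035
dT = 5.38 * 47.035 / 5.732 = 44.146 K

44.146 K


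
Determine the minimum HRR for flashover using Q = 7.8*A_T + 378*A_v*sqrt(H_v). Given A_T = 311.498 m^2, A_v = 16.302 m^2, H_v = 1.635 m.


7.8*A_T = 2429.7
sqrt(H_v) = 1.2787
378*A_v*sqrt(H_v) = 7879.4
Q = 2429.7 + 7879.4 = 10309 kW

10309 kW


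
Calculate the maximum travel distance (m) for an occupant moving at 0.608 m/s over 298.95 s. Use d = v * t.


d = 0.608 * 298.95 = 181.76 m

181.76 m


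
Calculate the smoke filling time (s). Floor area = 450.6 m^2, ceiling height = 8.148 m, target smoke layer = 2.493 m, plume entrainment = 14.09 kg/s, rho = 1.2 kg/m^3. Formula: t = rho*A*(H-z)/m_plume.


H - z = 5.655 m
t = 1.2 * 450.6 * 5.655 / 14.09 = 217.02 s

217.02 s


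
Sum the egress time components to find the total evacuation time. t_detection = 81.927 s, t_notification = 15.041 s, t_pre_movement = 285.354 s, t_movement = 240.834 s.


Total = 81.927 + 15.041 + 285.354 + 240.834 = 623.156 s

623.156 s


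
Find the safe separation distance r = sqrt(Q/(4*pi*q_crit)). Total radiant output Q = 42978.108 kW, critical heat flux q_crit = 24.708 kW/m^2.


4*pi*q_crit = 310.49
Q/(4*pi*q_crit) = 138.42
r = sqrt(138.42) = 11.765 m

11.765 m


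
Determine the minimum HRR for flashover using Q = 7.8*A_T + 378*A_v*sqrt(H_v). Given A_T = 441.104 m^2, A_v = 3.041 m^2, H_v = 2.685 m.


7.8*A_T = 3440.6
sqrt(H_v) = 1.6386
378*A_v*sqrt(H_v) = 1883.6
Q = 3440.6 + 1883.6 = 5324.2 kW

5324.2 kW


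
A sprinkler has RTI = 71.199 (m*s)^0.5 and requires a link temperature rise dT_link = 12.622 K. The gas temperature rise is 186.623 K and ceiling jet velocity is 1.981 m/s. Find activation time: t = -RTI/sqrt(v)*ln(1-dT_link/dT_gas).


dT_link/dT_gas = 0.067634
ln(1 - 0.067634) = -0.070029
t = -71.199 / sqrt(1.981) * -0.070029 = 3.5425 s

3.5425 s


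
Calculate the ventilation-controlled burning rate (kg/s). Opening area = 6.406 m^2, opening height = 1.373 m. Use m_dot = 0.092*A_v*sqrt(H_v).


sqrt(H_v) = 1.1718
m_dot = 0.092 * 6.406 * 1.1718 = 0.69057 kg/s

0.69057 kg/s


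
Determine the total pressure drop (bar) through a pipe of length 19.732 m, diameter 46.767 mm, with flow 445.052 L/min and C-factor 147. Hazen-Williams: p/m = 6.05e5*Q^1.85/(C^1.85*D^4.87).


Q^1.85 = 79352
C^1.85 = 10222
D^4.87 = 1.3571e+08
p/m = 0.034608 bar/m
p_total = 0.034608 * 19.732 = 0.68288 bar

0.68288 bar


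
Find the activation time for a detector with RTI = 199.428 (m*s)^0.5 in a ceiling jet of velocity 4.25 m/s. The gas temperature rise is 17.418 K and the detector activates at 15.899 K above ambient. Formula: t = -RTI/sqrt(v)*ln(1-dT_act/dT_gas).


dT_act/dT_gas = 0.91279
ln(1 - 0.91279) = -2.4395
t = -199.428 / sqrt(4.25) * -2.4395 = 235.98 s

235.98 s
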